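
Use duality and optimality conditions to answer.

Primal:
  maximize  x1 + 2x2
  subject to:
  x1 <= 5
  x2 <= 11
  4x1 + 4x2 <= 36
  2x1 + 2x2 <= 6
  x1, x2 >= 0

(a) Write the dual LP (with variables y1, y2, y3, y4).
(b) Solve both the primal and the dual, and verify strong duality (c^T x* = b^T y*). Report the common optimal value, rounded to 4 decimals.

The standard primal-dual pair for 'max c^T x s.t. A x <= b, x >= 0' is:
  Dual:  min b^T y  s.t.  A^T y >= c,  y >= 0.

So the dual LP is:
  minimize  5y1 + 11y2 + 36y3 + 6y4
  subject to:
    y1 + 4y3 + 2y4 >= 1
    y2 + 4y3 + 2y4 >= 2
    y1, y2, y3, y4 >= 0

Solving the primal: x* = (0, 3).
  primal value c^T x* = 6.
Solving the dual: y* = (0, 0, 0, 1).
  dual value b^T y* = 6.
Strong duality: c^T x* = b^T y*. Confirmed.

6


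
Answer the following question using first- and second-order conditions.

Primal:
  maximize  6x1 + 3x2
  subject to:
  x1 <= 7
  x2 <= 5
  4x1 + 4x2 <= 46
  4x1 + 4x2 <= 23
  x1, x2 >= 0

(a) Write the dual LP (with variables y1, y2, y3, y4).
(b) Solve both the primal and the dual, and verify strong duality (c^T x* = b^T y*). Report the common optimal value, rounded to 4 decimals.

The standard primal-dual pair for 'max c^T x s.t. A x <= b, x >= 0' is:
  Dual:  min b^T y  s.t.  A^T y >= c,  y >= 0.

So the dual LP is:
  minimize  7y1 + 5y2 + 46y3 + 23y4
  subject to:
    y1 + 4y3 + 4y4 >= 6
    y2 + 4y3 + 4y4 >= 3
    y1, y2, y3, y4 >= 0

Solving the primal: x* = (5.75, 0).
  primal value c^T x* = 34.5.
Solving the dual: y* = (0, 0, 0, 1.5).
  dual value b^T y* = 34.5.
Strong duality: c^T x* = b^T y*. Confirmed.

34.5


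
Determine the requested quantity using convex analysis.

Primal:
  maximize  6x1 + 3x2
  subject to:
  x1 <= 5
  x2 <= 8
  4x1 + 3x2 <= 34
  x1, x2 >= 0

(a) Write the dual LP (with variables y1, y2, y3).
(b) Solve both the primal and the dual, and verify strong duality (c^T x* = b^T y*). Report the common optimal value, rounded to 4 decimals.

The standard primal-dual pair for 'max c^T x s.t. A x <= b, x >= 0' is:
  Dual:  min b^T y  s.t.  A^T y >= c,  y >= 0.

So the dual LP is:
  minimize  5y1 + 8y2 + 34y3
  subject to:
    y1 + 4y3 >= 6
    y2 + 3y3 >= 3
    y1, y2, y3 >= 0

Solving the primal: x* = (5, 4.6667).
  primal value c^T x* = 44.
Solving the dual: y* = (2, 0, 1).
  dual value b^T y* = 44.
Strong duality: c^T x* = b^T y*. Confirmed.

44


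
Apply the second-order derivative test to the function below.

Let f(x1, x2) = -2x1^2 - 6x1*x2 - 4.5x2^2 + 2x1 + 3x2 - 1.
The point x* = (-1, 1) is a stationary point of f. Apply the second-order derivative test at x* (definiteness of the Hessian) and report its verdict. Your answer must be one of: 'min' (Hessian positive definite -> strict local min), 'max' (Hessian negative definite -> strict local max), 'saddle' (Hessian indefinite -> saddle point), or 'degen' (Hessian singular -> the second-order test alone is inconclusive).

Compute the Hessian H = grad^2 f:
  H = [[-4, -6], [-6, -9]]
Verify stationarity: grad f(x*) = H x* + g = (0, 0).
Eigenvalues of H: -13, 0.
H has a zero eigenvalue (singular; negative semidefinite but not definite), so H is neither positive definite, negative definite, nor indefinite. The second-order test alone is inconclusive -> degen.
(Indeed, f is constant along the null direction of H through x*, so x* is not a strict local extremum.)

degen


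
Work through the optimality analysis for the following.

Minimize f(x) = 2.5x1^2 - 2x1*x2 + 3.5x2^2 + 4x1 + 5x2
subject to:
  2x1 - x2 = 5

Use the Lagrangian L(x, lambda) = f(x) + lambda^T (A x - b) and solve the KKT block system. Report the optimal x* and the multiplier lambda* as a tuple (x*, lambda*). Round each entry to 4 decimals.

Form the Lagrangian:
  L(x, lambda) = (1/2) x^T Q x + c^T x + lambda^T (A x - b)
Stationarity (grad_x L = 0): Q x + c + A^T lambda = 0.
Primal feasibility: A x = b.

This gives the KKT block system:
  [ Q   A^T ] [ x     ]   [-c ]
  [ A    0  ] [ lambda ] = [ b ]

Solving the linear system:
  x*      = (1.84, -1.32)
  lambda* = (-7.92)
  f(x*)   = 20.18

x* = (1.84, -1.32), lambda* = (-7.92)


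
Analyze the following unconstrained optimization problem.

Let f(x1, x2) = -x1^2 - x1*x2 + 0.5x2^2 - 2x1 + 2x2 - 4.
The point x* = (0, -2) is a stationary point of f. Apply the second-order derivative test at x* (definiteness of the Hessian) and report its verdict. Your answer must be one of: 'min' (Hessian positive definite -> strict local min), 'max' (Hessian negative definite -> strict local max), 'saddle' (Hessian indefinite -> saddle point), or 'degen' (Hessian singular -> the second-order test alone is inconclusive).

Compute the Hessian H = grad^2 f:
  H = [[-2, -1], [-1, 1]]
Verify stationarity: grad f(x*) = H x* + g = (0, 0).
Eigenvalues of H: -2.3028, 1.3028.
Eigenvalues have mixed signs, so H is indefinite -> x* is a saddle point.

saddle


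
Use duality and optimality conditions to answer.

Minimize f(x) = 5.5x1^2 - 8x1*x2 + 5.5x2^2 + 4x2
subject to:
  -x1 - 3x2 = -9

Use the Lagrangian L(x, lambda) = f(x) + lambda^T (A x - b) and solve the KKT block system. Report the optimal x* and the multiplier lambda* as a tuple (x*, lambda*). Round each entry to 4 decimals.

Form the Lagrangian:
  L(x, lambda) = (1/2) x^T Q x + c^T x + lambda^T (A x - b)
Stationarity (grad_x L = 0): Q x + c + A^T lambda = 0.
Primal feasibility: A x = b.

This gives the KKT block system:
  [ Q   A^T ] [ x     ]   [-c ]
  [ A    0  ] [ lambda ] = [ b ]

Solving the linear system:
  x*      = (2.0696, 2.3101)
  lambda* = (4.2848)
  f(x*)   = 23.9019

x* = (2.0696, 2.3101), lambda* = (4.2848)


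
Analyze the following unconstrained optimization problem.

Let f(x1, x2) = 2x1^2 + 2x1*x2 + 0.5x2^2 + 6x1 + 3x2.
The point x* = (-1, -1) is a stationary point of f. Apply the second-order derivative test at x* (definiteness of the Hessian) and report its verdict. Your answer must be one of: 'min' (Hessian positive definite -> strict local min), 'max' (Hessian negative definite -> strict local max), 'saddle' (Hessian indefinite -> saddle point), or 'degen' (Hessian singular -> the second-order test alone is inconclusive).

Compute the Hessian H = grad^2 f:
  H = [[4, 2], [2, 1]]
Verify stationarity: grad f(x*) = H x* + g = (0, 0).
Eigenvalues of H: 0, 5.
H has a zero eigenvalue (singular; positive semidefinite but not definite), so H is neither positive definite, negative definite, nor indefinite. The second-order test alone is inconclusive -> degen.
(Indeed, f is constant along the null direction of H through x*, so x* is not a strict local extremum.)

degen


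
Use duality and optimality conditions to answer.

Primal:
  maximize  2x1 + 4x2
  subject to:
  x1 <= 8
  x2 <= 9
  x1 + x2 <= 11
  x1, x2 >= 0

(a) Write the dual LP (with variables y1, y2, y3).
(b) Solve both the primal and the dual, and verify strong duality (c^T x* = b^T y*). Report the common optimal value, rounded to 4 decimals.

The standard primal-dual pair for 'max c^T x s.t. A x <= b, x >= 0' is:
  Dual:  min b^T y  s.t.  A^T y >= c,  y >= 0.

So the dual LP is:
  minimize  8y1 + 9y2 + 11y3
  subject to:
    y1 + y3 >= 2
    y2 + y3 >= 4
    y1, y2, y3 >= 0

Solving the primal: x* = (2, 9).
  primal value c^T x* = 40.
Solving the dual: y* = (0, 2, 2).
  dual value b^T y* = 40.
Strong duality: c^T x* = b^T y*. Confirmed.

40


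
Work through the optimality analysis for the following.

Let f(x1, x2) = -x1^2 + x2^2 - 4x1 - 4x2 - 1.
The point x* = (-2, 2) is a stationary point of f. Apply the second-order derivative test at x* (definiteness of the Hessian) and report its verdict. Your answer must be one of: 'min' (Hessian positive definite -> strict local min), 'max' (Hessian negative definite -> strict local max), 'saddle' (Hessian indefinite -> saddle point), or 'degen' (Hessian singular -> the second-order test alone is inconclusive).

Compute the Hessian H = grad^2 f:
  H = [[-2, 0], [0, 2]]
Verify stationarity: grad f(x*) = H x* + g = (0, 0).
Eigenvalues of H: -2, 2.
Eigenvalues have mixed signs, so H is indefinite -> x* is a saddle point.

saddle


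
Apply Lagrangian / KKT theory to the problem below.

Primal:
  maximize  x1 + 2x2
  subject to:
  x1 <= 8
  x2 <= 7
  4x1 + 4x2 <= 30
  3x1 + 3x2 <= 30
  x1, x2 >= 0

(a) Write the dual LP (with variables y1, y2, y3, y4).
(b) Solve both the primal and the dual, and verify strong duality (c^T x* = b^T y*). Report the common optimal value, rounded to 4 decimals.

The standard primal-dual pair for 'max c^T x s.t. A x <= b, x >= 0' is:
  Dual:  min b^T y  s.t.  A^T y >= c,  y >= 0.

So the dual LP is:
  minimize  8y1 + 7y2 + 30y3 + 30y4
  subject to:
    y1 + 4y3 + 3y4 >= 1
    y2 + 4y3 + 3y4 >= 2
    y1, y2, y3, y4 >= 0

Solving the primal: x* = (0.5, 7).
  primal value c^T x* = 14.5.
Solving the dual: y* = (0, 1, 0.25, 0).
  dual value b^T y* = 14.5.
Strong duality: c^T x* = b^T y*. Confirmed.

14.5


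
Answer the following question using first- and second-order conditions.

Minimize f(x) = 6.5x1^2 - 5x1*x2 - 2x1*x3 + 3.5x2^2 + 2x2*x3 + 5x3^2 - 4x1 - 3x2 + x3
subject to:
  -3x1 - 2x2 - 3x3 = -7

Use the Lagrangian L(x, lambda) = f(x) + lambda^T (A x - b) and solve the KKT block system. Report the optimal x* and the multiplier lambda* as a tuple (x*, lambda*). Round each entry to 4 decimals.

Form the Lagrangian:
  L(x, lambda) = (1/2) x^T Q x + c^T x + lambda^T (A x - b)
Stationarity (grad_x L = 0): Q x + c + A^T lambda = 0.
Primal feasibility: A x = b.

This gives the KKT block system:
  [ Q   A^T ] [ x     ]   [-c ]
  [ A    0  ] [ lambda ] = [ b ]

Solving the linear system:
  x*      = (1.1657, 1.5254, 0.1507)
  lambda* = (1.0753)
  f(x*)   = -0.7806

x* = (1.1657, 1.5254, 0.1507), lambda* = (1.0753)


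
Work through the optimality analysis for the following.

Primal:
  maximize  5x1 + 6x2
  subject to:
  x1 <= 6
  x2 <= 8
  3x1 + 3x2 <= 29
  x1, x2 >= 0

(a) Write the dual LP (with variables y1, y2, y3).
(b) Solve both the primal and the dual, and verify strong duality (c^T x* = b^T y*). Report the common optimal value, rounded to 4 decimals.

The standard primal-dual pair for 'max c^T x s.t. A x <= b, x >= 0' is:
  Dual:  min b^T y  s.t.  A^T y >= c,  y >= 0.

So the dual LP is:
  minimize  6y1 + 8y2 + 29y3
  subject to:
    y1 + 3y3 >= 5
    y2 + 3y3 >= 6
    y1, y2, y3 >= 0

Solving the primal: x* = (1.6667, 8).
  primal value c^T x* = 56.3333.
Solving the dual: y* = (0, 1, 1.6667).
  dual value b^T y* = 56.3333.
Strong duality: c^T x* = b^T y*. Confirmed.

56.3333


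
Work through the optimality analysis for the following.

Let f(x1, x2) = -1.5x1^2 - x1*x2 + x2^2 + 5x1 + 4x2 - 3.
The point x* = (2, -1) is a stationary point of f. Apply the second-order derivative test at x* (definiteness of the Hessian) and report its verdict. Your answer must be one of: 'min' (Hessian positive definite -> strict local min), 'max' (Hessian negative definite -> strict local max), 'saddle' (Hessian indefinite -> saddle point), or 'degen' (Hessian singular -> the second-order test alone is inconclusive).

Compute the Hessian H = grad^2 f:
  H = [[-3, -1], [-1, 2]]
Verify stationarity: grad f(x*) = H x* + g = (0, 0).
Eigenvalues of H: -3.1926, 2.1926.
Eigenvalues have mixed signs, so H is indefinite -> x* is a saddle point.

saddle


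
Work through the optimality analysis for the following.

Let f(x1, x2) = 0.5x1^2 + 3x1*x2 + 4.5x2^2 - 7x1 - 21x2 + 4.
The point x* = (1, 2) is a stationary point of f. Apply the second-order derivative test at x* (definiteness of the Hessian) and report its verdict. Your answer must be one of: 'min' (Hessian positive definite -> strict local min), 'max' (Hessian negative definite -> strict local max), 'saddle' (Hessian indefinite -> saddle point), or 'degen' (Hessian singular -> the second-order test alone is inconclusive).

Compute the Hessian H = grad^2 f:
  H = [[1, 3], [3, 9]]
Verify stationarity: grad f(x*) = H x* + g = (0, 0).
Eigenvalues of H: 0, 10.
H has a zero eigenvalue (singular; positive semidefinite but not definite), so H is neither positive definite, negative definite, nor indefinite. The second-order test alone is inconclusive -> degen.
(Indeed, f is constant along the null direction of H through x*, so x* is not a strict local extremum.)

degen


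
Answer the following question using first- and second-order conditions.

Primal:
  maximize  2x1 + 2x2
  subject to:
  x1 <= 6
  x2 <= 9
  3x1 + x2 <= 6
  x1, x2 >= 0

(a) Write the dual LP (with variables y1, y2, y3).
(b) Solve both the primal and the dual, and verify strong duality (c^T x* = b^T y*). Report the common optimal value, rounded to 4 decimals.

The standard primal-dual pair for 'max c^T x s.t. A x <= b, x >= 0' is:
  Dual:  min b^T y  s.t.  A^T y >= c,  y >= 0.

So the dual LP is:
  minimize  6y1 + 9y2 + 6y3
  subject to:
    y1 + 3y3 >= 2
    y2 + y3 >= 2
    y1, y2, y3 >= 0

Solving the primal: x* = (0, 6).
  primal value c^T x* = 12.
Solving the dual: y* = (0, 0, 2).
  dual value b^T y* = 12.
Strong duality: c^T x* = b^T y*. Confirmed.

12


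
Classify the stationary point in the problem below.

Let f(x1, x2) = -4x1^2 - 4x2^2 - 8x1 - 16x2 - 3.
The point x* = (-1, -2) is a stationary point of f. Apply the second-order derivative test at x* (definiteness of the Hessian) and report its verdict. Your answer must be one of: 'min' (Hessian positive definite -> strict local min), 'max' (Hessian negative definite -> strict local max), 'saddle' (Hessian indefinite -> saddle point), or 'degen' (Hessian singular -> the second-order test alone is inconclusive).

Compute the Hessian H = grad^2 f:
  H = [[-8, 0], [0, -8]]
Verify stationarity: grad f(x*) = H x* + g = (0, 0).
Eigenvalues of H: -8, -8.
Both eigenvalues < 0, so H is negative definite -> x* is a strict local max.

max


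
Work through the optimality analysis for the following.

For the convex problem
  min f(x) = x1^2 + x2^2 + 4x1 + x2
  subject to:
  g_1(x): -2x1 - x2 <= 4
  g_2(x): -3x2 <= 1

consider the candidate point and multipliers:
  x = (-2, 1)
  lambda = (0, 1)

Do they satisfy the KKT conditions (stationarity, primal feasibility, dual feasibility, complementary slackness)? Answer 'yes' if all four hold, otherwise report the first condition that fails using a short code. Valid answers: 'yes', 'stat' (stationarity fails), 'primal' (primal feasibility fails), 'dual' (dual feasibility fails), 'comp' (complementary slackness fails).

Gradient of f: grad f(x) = Q x + c = (0, 3)
Constraint values g_i(x) = a_i^T x - b_i:
  g_1((-2, 1)) = -1
  g_2((-2, 1)) = -4
Stationarity residual: grad f(x) + sum_i lambda_i a_i = (0, 0)
  -> stationarity OK
Primal feasibility (all g_i <= 0): OK
Dual feasibility (all lambda_i >= 0): OK
Complementary slackness (lambda_i * g_i(x) = 0 for all i): FAILS

Verdict: the first failing condition is complementary_slackness -> comp.

comp


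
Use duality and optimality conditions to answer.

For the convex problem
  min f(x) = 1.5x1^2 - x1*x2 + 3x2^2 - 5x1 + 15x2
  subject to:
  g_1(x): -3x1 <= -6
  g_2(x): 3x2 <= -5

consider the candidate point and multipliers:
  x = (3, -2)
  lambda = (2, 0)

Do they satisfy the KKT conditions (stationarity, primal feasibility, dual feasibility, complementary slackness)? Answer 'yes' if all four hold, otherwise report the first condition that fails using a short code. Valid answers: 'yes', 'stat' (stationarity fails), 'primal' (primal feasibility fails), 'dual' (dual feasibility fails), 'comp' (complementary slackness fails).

Gradient of f: grad f(x) = Q x + c = (6, 0)
Constraint values g_i(x) = a_i^T x - b_i:
  g_1((3, -2)) = -3
  g_2((3, -2)) = -1
Stationarity residual: grad f(x) + sum_i lambda_i a_i = (0, 0)
  -> stationarity OK
Primal feasibility (all g_i <= 0): OK
Dual feasibility (all lambda_i >= 0): OK
Complementary slackness (lambda_i * g_i(x) = 0 for all i): FAILS

Verdict: the first failing condition is complementary_slackness -> comp.

comp


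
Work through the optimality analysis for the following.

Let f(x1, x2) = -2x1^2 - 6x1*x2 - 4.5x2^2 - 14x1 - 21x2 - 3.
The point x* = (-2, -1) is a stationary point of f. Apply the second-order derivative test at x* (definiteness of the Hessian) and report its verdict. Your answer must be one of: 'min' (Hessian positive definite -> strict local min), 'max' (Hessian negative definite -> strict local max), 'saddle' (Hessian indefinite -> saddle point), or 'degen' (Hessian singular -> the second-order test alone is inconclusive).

Compute the Hessian H = grad^2 f:
  H = [[-4, -6], [-6, -9]]
Verify stationarity: grad f(x*) = H x* + g = (0, 0).
Eigenvalues of H: -13, 0.
H has a zero eigenvalue (singular; negative semidefinite but not definite), so H is neither positive definite, negative definite, nor indefinite. The second-order test alone is inconclusive -> degen.
(Indeed, f is constant along the null direction of H through x*, so x* is not a strict local extremum.)

degen


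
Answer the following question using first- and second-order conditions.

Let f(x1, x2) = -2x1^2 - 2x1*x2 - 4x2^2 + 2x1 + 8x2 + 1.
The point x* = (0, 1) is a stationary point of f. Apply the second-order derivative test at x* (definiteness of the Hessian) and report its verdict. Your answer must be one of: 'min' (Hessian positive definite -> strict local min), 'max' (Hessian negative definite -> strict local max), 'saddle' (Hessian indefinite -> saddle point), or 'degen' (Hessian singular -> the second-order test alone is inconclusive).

Compute the Hessian H = grad^2 f:
  H = [[-4, -2], [-2, -8]]
Verify stationarity: grad f(x*) = H x* + g = (0, 0).
Eigenvalues of H: -8.8284, -3.1716.
Both eigenvalues < 0, so H is negative definite -> x* is a strict local max.

max


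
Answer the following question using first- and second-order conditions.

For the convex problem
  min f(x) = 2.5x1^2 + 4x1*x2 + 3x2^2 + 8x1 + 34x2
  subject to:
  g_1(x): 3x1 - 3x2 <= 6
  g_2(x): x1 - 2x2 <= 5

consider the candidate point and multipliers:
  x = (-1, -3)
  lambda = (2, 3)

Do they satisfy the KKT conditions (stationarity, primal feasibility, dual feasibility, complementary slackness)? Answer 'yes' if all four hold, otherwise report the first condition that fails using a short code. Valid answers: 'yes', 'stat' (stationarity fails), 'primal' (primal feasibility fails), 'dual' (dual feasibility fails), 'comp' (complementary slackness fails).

Gradient of f: grad f(x) = Q x + c = (-9, 12)
Constraint values g_i(x) = a_i^T x - b_i:
  g_1((-1, -3)) = 0
  g_2((-1, -3)) = 0
Stationarity residual: grad f(x) + sum_i lambda_i a_i = (0, 0)
  -> stationarity OK
Primal feasibility (all g_i <= 0): OK
Dual feasibility (all lambda_i >= 0): OK
Complementary slackness (lambda_i * g_i(x) = 0 for all i): OK

Verdict: yes, KKT holds.

yes


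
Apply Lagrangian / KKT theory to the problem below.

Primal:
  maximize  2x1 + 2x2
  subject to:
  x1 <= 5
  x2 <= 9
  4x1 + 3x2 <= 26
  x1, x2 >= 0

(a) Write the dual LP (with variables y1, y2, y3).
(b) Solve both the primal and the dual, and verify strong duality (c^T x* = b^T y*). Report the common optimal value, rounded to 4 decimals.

The standard primal-dual pair for 'max c^T x s.t. A x <= b, x >= 0' is:
  Dual:  min b^T y  s.t.  A^T y >= c,  y >= 0.

So the dual LP is:
  minimize  5y1 + 9y2 + 26y3
  subject to:
    y1 + 4y3 >= 2
    y2 + 3y3 >= 2
    y1, y2, y3 >= 0

Solving the primal: x* = (0, 8.6667).
  primal value c^T x* = 17.3333.
Solving the dual: y* = (0, 0, 0.6667).
  dual value b^T y* = 17.3333.
Strong duality: c^T x* = b^T y*. Confirmed.

17.3333


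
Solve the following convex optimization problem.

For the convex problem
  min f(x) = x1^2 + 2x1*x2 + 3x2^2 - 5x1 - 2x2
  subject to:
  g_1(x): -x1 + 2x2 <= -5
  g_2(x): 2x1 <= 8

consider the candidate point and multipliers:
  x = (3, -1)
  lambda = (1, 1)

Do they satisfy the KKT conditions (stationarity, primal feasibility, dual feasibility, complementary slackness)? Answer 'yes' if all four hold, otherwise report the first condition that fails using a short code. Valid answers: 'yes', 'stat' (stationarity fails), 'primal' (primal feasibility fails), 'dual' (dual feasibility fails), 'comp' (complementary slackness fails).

Gradient of f: grad f(x) = Q x + c = (-1, -2)
Constraint values g_i(x) = a_i^T x - b_i:
  g_1((3, -1)) = 0
  g_2((3, -1)) = -2
Stationarity residual: grad f(x) + sum_i lambda_i a_i = (0, 0)
  -> stationarity OK
Primal feasibility (all g_i <= 0): OK
Dual feasibility (all lambda_i >= 0): OK
Complementary slackness (lambda_i * g_i(x) = 0 for all i): FAILS

Verdict: the first failing condition is complementary_slackness -> comp.

comp


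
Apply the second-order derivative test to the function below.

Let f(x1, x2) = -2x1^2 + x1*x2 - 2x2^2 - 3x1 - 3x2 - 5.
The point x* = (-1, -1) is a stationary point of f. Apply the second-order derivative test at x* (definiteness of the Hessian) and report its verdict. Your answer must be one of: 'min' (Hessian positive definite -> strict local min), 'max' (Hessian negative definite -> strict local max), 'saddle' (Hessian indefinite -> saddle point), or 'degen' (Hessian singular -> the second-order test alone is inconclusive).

Compute the Hessian H = grad^2 f:
  H = [[-4, 1], [1, -4]]
Verify stationarity: grad f(x*) = H x* + g = (0, 0).
Eigenvalues of H: -5, -3.
Both eigenvalues < 0, so H is negative definite -> x* is a strict local max.

max


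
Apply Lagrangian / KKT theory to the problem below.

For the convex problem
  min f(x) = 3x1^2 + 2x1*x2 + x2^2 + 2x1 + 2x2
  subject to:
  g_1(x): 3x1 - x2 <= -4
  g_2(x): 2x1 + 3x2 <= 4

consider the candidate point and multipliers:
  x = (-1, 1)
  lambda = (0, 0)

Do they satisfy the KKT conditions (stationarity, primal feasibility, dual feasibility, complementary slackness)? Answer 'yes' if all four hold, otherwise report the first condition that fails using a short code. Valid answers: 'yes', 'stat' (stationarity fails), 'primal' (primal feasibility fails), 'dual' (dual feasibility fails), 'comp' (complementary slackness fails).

Gradient of f: grad f(x) = Q x + c = (-2, 2)
Constraint values g_i(x) = a_i^T x - b_i:
  g_1((-1, 1)) = 0
  g_2((-1, 1)) = -3
Stationarity residual: grad f(x) + sum_i lambda_i a_i = (-2, 2)
  -> stationarity FAILS
Primal feasibility (all g_i <= 0): OK
Dual feasibility (all lambda_i >= 0): OK
Complementary slackness (lambda_i * g_i(x) = 0 for all i): OK

Verdict: the first failing condition is stationarity -> stat.

stat


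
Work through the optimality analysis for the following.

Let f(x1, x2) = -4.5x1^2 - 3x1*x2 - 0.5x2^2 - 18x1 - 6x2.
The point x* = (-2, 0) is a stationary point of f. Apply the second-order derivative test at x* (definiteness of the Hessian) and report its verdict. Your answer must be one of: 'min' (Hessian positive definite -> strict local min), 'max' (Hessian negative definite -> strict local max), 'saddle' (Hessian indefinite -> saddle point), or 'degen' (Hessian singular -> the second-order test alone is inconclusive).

Compute the Hessian H = grad^2 f:
  H = [[-9, -3], [-3, -1]]
Verify stationarity: grad f(x*) = H x* + g = (0, 0).
Eigenvalues of H: -10, 0.
H has a zero eigenvalue (singular; negative semidefinite but not definite), so H is neither positive definite, negative definite, nor indefinite. The second-order test alone is inconclusive -> degen.
(Indeed, f is constant along the null direction of H through x*, so x* is not a strict local extremum.)

degen


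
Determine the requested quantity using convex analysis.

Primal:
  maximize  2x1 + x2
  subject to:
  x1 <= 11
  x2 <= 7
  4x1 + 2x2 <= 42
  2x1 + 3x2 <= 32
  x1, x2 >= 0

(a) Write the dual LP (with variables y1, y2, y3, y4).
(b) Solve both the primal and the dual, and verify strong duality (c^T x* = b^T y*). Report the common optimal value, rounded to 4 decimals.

The standard primal-dual pair for 'max c^T x s.t. A x <= b, x >= 0' is:
  Dual:  min b^T y  s.t.  A^T y >= c,  y >= 0.

So the dual LP is:
  minimize  11y1 + 7y2 + 42y3 + 32y4
  subject to:
    y1 + 4y3 + 2y4 >= 2
    y2 + 2y3 + 3y4 >= 1
    y1, y2, y3, y4 >= 0

Solving the primal: x* = (7.75, 5.5).
  primal value c^T x* = 21.
Solving the dual: y* = (0, 0, 0.5, 0).
  dual value b^T y* = 21.
Strong duality: c^T x* = b^T y*. Confirmed.

21


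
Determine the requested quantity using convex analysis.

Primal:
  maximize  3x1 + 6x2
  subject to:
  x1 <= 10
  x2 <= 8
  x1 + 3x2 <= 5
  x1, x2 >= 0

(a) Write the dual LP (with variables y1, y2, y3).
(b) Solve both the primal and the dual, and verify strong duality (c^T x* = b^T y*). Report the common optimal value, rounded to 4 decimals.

The standard primal-dual pair for 'max c^T x s.t. A x <= b, x >= 0' is:
  Dual:  min b^T y  s.t.  A^T y >= c,  y >= 0.

So the dual LP is:
  minimize  10y1 + 8y2 + 5y3
  subject to:
    y1 + y3 >= 3
    y2 + 3y3 >= 6
    y1, y2, y3 >= 0

Solving the primal: x* = (5, 0).
  primal value c^T x* = 15.
Solving the dual: y* = (0, 0, 3).
  dual value b^T y* = 15.
Strong duality: c^T x* = b^T y*. Confirmed.

15


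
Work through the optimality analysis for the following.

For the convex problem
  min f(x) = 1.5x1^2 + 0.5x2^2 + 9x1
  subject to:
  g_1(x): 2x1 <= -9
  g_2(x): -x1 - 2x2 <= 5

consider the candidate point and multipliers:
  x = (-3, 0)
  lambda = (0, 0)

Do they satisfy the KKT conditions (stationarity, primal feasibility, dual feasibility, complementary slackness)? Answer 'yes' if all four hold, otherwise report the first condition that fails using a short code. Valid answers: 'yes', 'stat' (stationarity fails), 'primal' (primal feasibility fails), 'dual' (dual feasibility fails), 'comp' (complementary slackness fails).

Gradient of f: grad f(x) = Q x + c = (0, 0)
Constraint values g_i(x) = a_i^T x - b_i:
  g_1((-3, 0)) = 3
  g_2((-3, 0)) = -2
Stationarity residual: grad f(x) + sum_i lambda_i a_i = (0, 0)
  -> stationarity OK
Primal feasibility (all g_i <= 0): FAILS
Dual feasibility (all lambda_i >= 0): OK
Complementary slackness (lambda_i * g_i(x) = 0 for all i): OK

Verdict: the first failing condition is primal_feasibility -> primal.

primal


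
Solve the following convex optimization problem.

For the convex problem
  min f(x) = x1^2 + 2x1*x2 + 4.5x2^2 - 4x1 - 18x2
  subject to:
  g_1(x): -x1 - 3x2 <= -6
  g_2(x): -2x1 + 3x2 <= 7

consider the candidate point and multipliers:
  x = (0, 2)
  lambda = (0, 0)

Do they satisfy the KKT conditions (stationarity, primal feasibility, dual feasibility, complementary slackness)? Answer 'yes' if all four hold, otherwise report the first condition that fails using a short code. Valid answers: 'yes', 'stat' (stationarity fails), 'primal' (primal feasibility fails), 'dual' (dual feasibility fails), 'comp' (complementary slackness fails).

Gradient of f: grad f(x) = Q x + c = (0, 0)
Constraint values g_i(x) = a_i^T x - b_i:
  g_1((0, 2)) = 0
  g_2((0, 2)) = -1
Stationarity residual: grad f(x) + sum_i lambda_i a_i = (0, 0)
  -> stationarity OK
Primal feasibility (all g_i <= 0): OK
Dual feasibility (all lambda_i >= 0): OK
Complementary slackness (lambda_i * g_i(x) = 0 for all i): OK

Verdict: yes, KKT holds.

yes


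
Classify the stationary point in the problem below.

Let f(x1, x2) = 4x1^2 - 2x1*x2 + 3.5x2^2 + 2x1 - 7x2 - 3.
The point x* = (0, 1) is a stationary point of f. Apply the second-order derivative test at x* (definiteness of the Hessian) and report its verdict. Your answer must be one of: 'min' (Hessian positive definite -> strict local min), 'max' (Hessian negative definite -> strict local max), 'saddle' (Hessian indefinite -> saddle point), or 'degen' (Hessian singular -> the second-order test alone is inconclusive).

Compute the Hessian H = grad^2 f:
  H = [[8, -2], [-2, 7]]
Verify stationarity: grad f(x*) = H x* + g = (0, 0).
Eigenvalues of H: 5.4384, 9.5616.
Both eigenvalues > 0, so H is positive definite -> x* is a strict local min.

min


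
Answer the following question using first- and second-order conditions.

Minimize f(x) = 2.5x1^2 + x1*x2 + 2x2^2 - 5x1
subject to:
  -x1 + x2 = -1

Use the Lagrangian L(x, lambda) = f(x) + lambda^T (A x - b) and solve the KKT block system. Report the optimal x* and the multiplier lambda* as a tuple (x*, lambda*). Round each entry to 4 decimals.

Form the Lagrangian:
  L(x, lambda) = (1/2) x^T Q x + c^T x + lambda^T (A x - b)
Stationarity (grad_x L = 0): Q x + c + A^T lambda = 0.
Primal feasibility: A x = b.

This gives the KKT block system:
  [ Q   A^T ] [ x     ]   [-c ]
  [ A    0  ] [ lambda ] = [ b ]

Solving the linear system:
  x*      = (0.9091, -0.0909)
  lambda* = (-0.5455)
  f(x*)   = -2.5455

x* = (0.9091, -0.0909), lambda* = (-0.5455)


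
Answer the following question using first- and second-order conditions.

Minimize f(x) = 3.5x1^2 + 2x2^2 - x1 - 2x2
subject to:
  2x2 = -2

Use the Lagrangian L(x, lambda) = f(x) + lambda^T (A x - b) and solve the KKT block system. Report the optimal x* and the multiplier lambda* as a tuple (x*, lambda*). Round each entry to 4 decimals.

Form the Lagrangian:
  L(x, lambda) = (1/2) x^T Q x + c^T x + lambda^T (A x - b)
Stationarity (grad_x L = 0): Q x + c + A^T lambda = 0.
Primal feasibility: A x = b.

This gives the KKT block system:
  [ Q   A^T ] [ x     ]   [-c ]
  [ A    0  ] [ lambda ] = [ b ]

Solving the linear system:
  x*      = (0.1429, -1)
  lambda* = (3)
  f(x*)   = 3.9286

x* = (0.1429, -1), lambda* = (3)


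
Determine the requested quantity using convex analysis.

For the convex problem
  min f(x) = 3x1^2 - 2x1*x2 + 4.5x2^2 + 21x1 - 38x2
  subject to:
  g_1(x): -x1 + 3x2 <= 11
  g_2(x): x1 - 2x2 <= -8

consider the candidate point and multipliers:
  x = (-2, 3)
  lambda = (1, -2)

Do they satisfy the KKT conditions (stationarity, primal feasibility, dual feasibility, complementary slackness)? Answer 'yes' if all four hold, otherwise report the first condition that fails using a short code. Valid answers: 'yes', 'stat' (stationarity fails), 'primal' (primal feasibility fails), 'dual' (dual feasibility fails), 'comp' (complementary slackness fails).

Gradient of f: grad f(x) = Q x + c = (3, -7)
Constraint values g_i(x) = a_i^T x - b_i:
  g_1((-2, 3)) = 0
  g_2((-2, 3)) = 0
Stationarity residual: grad f(x) + sum_i lambda_i a_i = (0, 0)
  -> stationarity OK
Primal feasibility (all g_i <= 0): OK
Dual feasibility (all lambda_i >= 0): FAILS
Complementary slackness (lambda_i * g_i(x) = 0 for all i): OK

Verdict: the first failing condition is dual_feasibility -> dual.

dual


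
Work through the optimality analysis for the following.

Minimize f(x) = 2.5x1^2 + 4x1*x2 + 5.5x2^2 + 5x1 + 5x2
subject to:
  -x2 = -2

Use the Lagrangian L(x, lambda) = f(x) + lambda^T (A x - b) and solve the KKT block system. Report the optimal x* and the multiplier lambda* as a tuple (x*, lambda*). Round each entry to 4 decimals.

Form the Lagrangian:
  L(x, lambda) = (1/2) x^T Q x + c^T x + lambda^T (A x - b)
Stationarity (grad_x L = 0): Q x + c + A^T lambda = 0.
Primal feasibility: A x = b.

This gives the KKT block system:
  [ Q   A^T ] [ x     ]   [-c ]
  [ A    0  ] [ lambda ] = [ b ]

Solving the linear system:
  x*      = (-2.6, 2)
  lambda* = (16.6)
  f(x*)   = 15.1

x* = (-2.6, 2), lambda* = (16.6)


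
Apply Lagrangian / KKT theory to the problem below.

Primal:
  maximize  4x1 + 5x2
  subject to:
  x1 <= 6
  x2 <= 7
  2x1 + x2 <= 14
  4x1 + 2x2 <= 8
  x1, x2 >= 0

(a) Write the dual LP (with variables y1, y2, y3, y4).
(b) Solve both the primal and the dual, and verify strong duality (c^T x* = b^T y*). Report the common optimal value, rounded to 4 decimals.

The standard primal-dual pair for 'max c^T x s.t. A x <= b, x >= 0' is:
  Dual:  min b^T y  s.t.  A^T y >= c,  y >= 0.

So the dual LP is:
  minimize  6y1 + 7y2 + 14y3 + 8y4
  subject to:
    y1 + 2y3 + 4y4 >= 4
    y2 + y3 + 2y4 >= 5
    y1, y2, y3, y4 >= 0

Solving the primal: x* = (0, 4).
  primal value c^T x* = 20.
Solving the dual: y* = (0, 0, 0, 2.5).
  dual value b^T y* = 20.
Strong duality: c^T x* = b^T y*. Confirmed.

20


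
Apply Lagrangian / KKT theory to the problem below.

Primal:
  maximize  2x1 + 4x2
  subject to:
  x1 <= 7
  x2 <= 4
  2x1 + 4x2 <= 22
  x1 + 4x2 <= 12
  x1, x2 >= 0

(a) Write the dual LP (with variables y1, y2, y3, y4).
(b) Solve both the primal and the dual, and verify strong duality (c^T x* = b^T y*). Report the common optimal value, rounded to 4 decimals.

The standard primal-dual pair for 'max c^T x s.t. A x <= b, x >= 0' is:
  Dual:  min b^T y  s.t.  A^T y >= c,  y >= 0.

So the dual LP is:
  minimize  7y1 + 4y2 + 22y3 + 12y4
  subject to:
    y1 + 2y3 + y4 >= 2
    y2 + 4y3 + 4y4 >= 4
    y1, y2, y3, y4 >= 0

Solving the primal: x* = (7, 1.25).
  primal value c^T x* = 19.
Solving the dual: y* = (1, 0, 0, 1).
  dual value b^T y* = 19.
Strong duality: c^T x* = b^T y*. Confirmed.

19


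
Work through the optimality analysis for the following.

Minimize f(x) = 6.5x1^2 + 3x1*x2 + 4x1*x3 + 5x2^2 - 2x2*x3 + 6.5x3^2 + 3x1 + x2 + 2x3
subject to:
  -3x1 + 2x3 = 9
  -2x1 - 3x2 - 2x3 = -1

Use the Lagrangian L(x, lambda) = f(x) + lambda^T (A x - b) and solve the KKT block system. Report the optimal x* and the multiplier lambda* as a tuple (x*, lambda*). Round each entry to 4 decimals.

Form the Lagrangian:
  L(x, lambda) = (1/2) x^T Q x + c^T x + lambda^T (A x - b)
Stationarity (grad_x L = 0): Q x + c + A^T lambda = 0.
Primal feasibility: A x = b.

This gives the KKT block system:
  [ Q   A^T ] [ x     ]   [-c ]
  [ A    0  ] [ lambda ] = [ b ]

Solving the linear system:
  x*      = (-2.0667, 0.7779, 1.3999)
  lambda* = (-5.2621, -0.0738)
  f(x*)   = 22.3314

x* = (-2.0667, 0.7779, 1.3999), lambda* = (-5.2621, -0.0738)


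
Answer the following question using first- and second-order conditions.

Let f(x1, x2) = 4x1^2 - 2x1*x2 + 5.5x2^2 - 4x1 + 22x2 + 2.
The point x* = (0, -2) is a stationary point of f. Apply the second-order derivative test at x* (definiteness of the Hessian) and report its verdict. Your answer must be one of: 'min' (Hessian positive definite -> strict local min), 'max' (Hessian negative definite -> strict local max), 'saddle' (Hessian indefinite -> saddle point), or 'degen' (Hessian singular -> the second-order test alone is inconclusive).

Compute the Hessian H = grad^2 f:
  H = [[8, -2], [-2, 11]]
Verify stationarity: grad f(x*) = H x* + g = (0, 0).
Eigenvalues of H: 7, 12.
Both eigenvalues > 0, so H is positive definite -> x* is a strict local min.

min


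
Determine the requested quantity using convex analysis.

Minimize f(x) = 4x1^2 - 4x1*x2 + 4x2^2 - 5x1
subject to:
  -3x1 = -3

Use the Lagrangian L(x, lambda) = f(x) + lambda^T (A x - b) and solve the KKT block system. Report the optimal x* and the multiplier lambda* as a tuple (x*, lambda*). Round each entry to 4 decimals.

Form the Lagrangian:
  L(x, lambda) = (1/2) x^T Q x + c^T x + lambda^T (A x - b)
Stationarity (grad_x L = 0): Q x + c + A^T lambda = 0.
Primal feasibility: A x = b.

This gives the KKT block system:
  [ Q   A^T ] [ x     ]   [-c ]
  [ A    0  ] [ lambda ] = [ b ]

Solving the linear system:
  x*      = (1, 0.5)
  lambda* = (0.3333)
  f(x*)   = -2

x* = (1, 0.5), lambda* = (0.3333)


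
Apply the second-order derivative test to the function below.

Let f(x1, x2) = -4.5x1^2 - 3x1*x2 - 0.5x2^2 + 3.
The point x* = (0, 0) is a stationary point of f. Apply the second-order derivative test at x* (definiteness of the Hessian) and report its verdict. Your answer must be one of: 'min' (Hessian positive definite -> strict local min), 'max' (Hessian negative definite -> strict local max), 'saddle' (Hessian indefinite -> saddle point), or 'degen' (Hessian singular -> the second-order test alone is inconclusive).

Compute the Hessian H = grad^2 f:
  H = [[-9, -3], [-3, -1]]
Verify stationarity: grad f(x*) = H x* + g = (0, 0).
Eigenvalues of H: -10, 0.
H has a zero eigenvalue (singular; negative semidefinite but not definite), so H is neither positive definite, negative definite, nor indefinite. The second-order test alone is inconclusive -> degen.
(Indeed, f is constant along the null direction of H through x*, so x* is not a strict local extremum.)

degen


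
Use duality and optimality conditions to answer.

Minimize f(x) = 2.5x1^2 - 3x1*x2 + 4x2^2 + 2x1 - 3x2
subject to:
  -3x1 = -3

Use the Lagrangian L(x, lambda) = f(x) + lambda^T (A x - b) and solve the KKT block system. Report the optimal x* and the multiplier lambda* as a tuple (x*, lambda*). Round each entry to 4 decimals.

Form the Lagrangian:
  L(x, lambda) = (1/2) x^T Q x + c^T x + lambda^T (A x - b)
Stationarity (grad_x L = 0): Q x + c + A^T lambda = 0.
Primal feasibility: A x = b.

This gives the KKT block system:
  [ Q   A^T ] [ x     ]   [-c ]
  [ A    0  ] [ lambda ] = [ b ]

Solving the linear system:
  x*      = (1, 0.75)
  lambda* = (1.5833)
  f(x*)   = 2.25

x* = (1, 0.75), lambda* = (1.5833)


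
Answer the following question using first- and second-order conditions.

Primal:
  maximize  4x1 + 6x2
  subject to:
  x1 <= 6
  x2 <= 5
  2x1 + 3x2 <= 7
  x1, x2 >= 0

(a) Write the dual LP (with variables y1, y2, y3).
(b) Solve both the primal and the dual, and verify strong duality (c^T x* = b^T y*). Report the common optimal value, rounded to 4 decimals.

The standard primal-dual pair for 'max c^T x s.t. A x <= b, x >= 0' is:
  Dual:  min b^T y  s.t.  A^T y >= c,  y >= 0.

So the dual LP is:
  minimize  6y1 + 5y2 + 7y3
  subject to:
    y1 + 2y3 >= 4
    y2 + 3y3 >= 6
    y1, y2, y3 >= 0

Solving the primal: x* = (3.5, 0).
  primal value c^T x* = 14.
Solving the dual: y* = (0, 0, 2).
  dual value b^T y* = 14.
Strong duality: c^T x* = b^T y*. Confirmed.

14


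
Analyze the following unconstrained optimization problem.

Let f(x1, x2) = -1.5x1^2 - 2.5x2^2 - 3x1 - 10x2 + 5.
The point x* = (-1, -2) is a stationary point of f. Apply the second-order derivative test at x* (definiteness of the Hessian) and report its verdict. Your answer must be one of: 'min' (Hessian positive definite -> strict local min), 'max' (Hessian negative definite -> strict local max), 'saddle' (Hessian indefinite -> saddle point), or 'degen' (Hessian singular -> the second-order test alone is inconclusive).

Compute the Hessian H = grad^2 f:
  H = [[-3, 0], [0, -5]]
Verify stationarity: grad f(x*) = H x* + g = (0, 0).
Eigenvalues of H: -5, -3.
Both eigenvalues < 0, so H is negative definite -> x* is a strict local max.

max


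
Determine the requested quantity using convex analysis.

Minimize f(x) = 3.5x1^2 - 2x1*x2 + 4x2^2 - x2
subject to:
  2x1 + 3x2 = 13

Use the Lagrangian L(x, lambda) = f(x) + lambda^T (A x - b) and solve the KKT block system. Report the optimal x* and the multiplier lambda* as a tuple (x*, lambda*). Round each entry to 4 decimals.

Form the Lagrangian:
  L(x, lambda) = (1/2) x^T Q x + c^T x + lambda^T (A x - b)
Stationarity (grad_x L = 0): Q x + c + A^T lambda = 0.
Primal feasibility: A x = b.

This gives the KKT block system:
  [ Q   A^T ] [ x     ]   [-c ]
  [ A    0  ] [ lambda ] = [ b ]

Solving the linear system:
  x*      = (2.3529, 2.7647)
  lambda* = (-5.4706)
  f(x*)   = 34.1765

x* = (2.3529, 2.7647), lambda* = (-5.4706)


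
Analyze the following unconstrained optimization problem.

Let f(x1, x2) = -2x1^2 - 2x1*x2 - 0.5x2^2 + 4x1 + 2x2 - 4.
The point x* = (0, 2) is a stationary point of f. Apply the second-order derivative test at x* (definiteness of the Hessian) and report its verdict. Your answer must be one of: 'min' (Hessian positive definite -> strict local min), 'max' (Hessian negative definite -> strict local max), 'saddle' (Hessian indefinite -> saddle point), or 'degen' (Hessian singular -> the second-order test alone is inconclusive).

Compute the Hessian H = grad^2 f:
  H = [[-4, -2], [-2, -1]]
Verify stationarity: grad f(x*) = H x* + g = (0, 0).
Eigenvalues of H: -5, 0.
H has a zero eigenvalue (singular; negative semidefinite but not definite), so H is neither positive definite, negative definite, nor indefinite. The second-order test alone is inconclusive -> degen.
(Indeed, f is constant along the null direction of H through x*, so x* is not a strict local extremum.)

degen


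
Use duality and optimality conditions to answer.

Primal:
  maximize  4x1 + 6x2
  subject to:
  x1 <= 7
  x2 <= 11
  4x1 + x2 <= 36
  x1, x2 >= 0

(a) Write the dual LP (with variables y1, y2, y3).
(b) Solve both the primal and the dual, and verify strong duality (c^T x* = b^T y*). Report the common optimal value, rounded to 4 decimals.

The standard primal-dual pair for 'max c^T x s.t. A x <= b, x >= 0' is:
  Dual:  min b^T y  s.t.  A^T y >= c,  y >= 0.

So the dual LP is:
  minimize  7y1 + 11y2 + 36y3
  subject to:
    y1 + 4y3 >= 4
    y2 + y3 >= 6
    y1, y2, y3 >= 0

Solving the primal: x* = (6.25, 11).
  primal value c^T x* = 91.
Solving the dual: y* = (0, 5, 1).
  dual value b^T y* = 91.
Strong duality: c^T x* = b^T y*. Confirmed.

91
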